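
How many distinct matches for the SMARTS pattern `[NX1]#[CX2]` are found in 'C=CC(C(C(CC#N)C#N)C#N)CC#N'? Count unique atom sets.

4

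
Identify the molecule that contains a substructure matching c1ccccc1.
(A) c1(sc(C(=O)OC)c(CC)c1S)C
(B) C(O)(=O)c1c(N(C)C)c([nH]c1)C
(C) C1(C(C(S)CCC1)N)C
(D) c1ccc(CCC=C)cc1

c1ccccc1 describes six aromatic carbons in a ring (a benzene ring).
(A) has a methyl group (-CH3) but no six-membered all-carbon aromatic ring is present.
(B) has a methyl group (-CH3) but no six-membered all-carbon aromatic ring is present.
(C) has a methyl group (-CH3) but no six-membered all-carbon aromatic ring is present.
(D) contains a phenyl ring, which satisfies every atom and bond constraint.
So the answer is (D).

D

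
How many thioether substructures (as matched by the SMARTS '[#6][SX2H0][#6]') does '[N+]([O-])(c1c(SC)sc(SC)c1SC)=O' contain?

3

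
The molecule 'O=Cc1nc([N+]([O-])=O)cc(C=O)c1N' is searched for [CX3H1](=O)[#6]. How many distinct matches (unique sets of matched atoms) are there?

[CX3H1](=O)[#6] is the SMARTS for an aldehyde: an sp2 carbon with one H, double-bonded to O and single-bonded to carbon.
The molecule carries 2 separate instances of an aldehyde (-CHO) meeting every constraint; each maps to a distinct set of atoms, giving 2 matches.

2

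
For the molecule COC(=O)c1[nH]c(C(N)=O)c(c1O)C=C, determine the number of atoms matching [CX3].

Check the 15 heavy atoms by environment: 1× n (aromatic, X3) → no; 4× c (aromatic, X3) → no; 2× O (X2) → no; 4× C (X3) → match; 2× O (X1) → no; 1× C (X4) → no; 1× N (X3) → no.
That gives 4 matching atoms.

4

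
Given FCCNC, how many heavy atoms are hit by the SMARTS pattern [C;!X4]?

The query [C;!X4] means: aliphatic carbon that does not have four total connections.
Check the 5 heavy atoms by environment: 3× C (X4) → no; 1× F (X1) → no; 1× N (X3) → no.
No environment satisfies the query, so 0 matching atoms.

0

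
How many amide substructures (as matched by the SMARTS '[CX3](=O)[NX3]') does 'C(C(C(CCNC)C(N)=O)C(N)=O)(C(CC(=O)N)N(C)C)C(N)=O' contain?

[CX3](=O)[NX3] is the SMARTS for an amide: a carbonyl carbon bonded to a trivalent nitrogen.
The molecule carries 4 separate instances of a primary amide (-C(=O)NH2) meeting every constraint; each maps to a distinct set of atoms, giving 4 matches.

4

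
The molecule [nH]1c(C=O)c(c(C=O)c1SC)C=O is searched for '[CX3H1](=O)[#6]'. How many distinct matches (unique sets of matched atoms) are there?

3

[CX3H1](=O)[#6] is the SMARTS for an aldehyde: an sp2 carbon with one H, double-bonded to O and single-bonded to carbon.
The molecule carries 3 separate instances of an aldehyde (-CHO) meeting every constraint; each maps to a distinct set of atoms, giving 3 matches.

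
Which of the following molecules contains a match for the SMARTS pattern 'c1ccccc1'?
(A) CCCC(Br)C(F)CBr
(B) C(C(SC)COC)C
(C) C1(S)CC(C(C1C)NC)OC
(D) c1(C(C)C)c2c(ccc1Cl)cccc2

c1ccccc1 describes six aromatic carbons in a ring (a benzene ring).
(A) has a methyl group (-CH3) but no six-membered all-carbon aromatic ring is present.
(B) has a methyl group (-CH3) but no six-membered all-carbon aromatic ring is present.
(C) has a methyl group (-CH3) but no six-membered all-carbon aromatic ring is present.
(D) contains the required atom environment, so the pattern matches.
So the answer is (D).

D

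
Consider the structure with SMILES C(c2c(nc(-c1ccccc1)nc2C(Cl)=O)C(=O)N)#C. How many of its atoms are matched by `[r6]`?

12

The query [r6] means: r6 matches atoms in a six-membered ring.
Check the 20 heavy atoms by environment: 2× n (aromatic, in 6-ring) → match; 10× c (aromatic, in 6-ring) → match; 4× C (acyclic) → no; 2× O (acyclic) → no; 1× N (acyclic) → no; 1× Cl (acyclic) → no.
Summing the matching environments: 2 + 10 = 12 matching atoms.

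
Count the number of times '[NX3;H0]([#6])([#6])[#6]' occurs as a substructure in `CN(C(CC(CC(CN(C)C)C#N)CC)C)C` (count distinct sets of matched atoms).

2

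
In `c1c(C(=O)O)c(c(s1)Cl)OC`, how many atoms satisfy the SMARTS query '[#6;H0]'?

4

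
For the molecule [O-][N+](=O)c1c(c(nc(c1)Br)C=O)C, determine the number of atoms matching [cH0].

Check the 13 heavy atoms by environment: 1× n (aromatic, H0) → no; 4× c (aromatic, H0) → match; 1× c (aromatic, H1) → no; 1× N (charge +1, H0) → no; 1× O (charge -1, H0) → no; 2× O (H0) → no; 1× C (H1) → no; 1× C (H3) → no; 1× Br (H0) → no.
That gives 4 matching atoms.

4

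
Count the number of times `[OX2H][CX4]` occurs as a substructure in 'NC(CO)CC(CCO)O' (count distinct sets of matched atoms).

3

[OX2H][CX4] is the SMARTS for an aliphatic alcohol: a hydroxyl oxygen bound to an sp3 (X4) carbon.
The molecule carries 3 separate instances of a hydroxyl group (-OH) meeting every constraint; each maps to a distinct set of atoms, giving 3 matches.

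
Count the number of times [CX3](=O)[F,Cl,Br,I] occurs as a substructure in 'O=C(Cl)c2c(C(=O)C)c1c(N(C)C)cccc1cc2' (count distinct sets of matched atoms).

1

[CX3](=O)[F,Cl,Br,I] is the SMARTS for an acyl halide: a carbonyl carbon bonded to a halogen.
Exactly one fragment in the molecule meets all constraints, giving 1 match.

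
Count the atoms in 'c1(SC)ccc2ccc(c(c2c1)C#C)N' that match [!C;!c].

The query [!C;!c] means: neither aliphatic nor aromatic carbon — same as [!#6].
Check the 15 heavy atoms by environment: 10× c (aromatic) → no; 3× C → no; 1× S → match; 1× N → match.
Summing the matching environments: 1 + 1 = 2 matching atoms.

2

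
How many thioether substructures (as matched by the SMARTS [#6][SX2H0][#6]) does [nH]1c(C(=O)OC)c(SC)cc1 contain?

[#6][SX2H0][#6] is the SMARTS for a thioether: an aliphatic sulfur bridging two carbons with no H on the sulfur.
Exactly one fragment in the molecule meets all constraints, giving 1 match.

1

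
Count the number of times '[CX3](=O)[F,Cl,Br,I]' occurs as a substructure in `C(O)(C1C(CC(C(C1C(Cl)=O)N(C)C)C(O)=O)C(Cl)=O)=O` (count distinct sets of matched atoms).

[CX3](=O)[F,Cl,Br,I] is the SMARTS for an acyl halide: a carbonyl carbon bonded to a halogen.
The molecule carries 2 separate instances of an acyl chloride (-C(=O)Cl) meeting every constraint; each maps to a distinct set of atoms, giving 2 matches.

2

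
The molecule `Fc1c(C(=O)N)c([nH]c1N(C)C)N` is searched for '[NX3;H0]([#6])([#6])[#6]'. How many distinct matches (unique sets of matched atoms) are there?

1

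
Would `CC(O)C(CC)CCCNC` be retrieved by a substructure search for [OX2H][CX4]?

The pattern [OX2H][CX4] describes a hydroxyl oxygen bound to an sp3 (X4) carbon — an aliphatic alcohol.
The molecule carries a hydroxyl group (-OH), whose atoms satisfy every constraint of the query, so the pattern matches.

Yes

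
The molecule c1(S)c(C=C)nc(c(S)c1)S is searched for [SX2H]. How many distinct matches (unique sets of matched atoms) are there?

3

[SX2H] is the SMARTS for a thiol: an aliphatic sulfur with two connections, one being H.
The molecule carries 3 separate instances of a thiol (-SH) meeting every constraint; each maps to a distinct set of atoms, giving 3 matches.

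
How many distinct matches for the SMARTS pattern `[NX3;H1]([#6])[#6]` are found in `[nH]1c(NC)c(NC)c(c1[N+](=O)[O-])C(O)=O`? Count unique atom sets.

[NX3;H1]([#6])[#6] is the SMARTS for a secondary amine: a trivalent nitrogen with one H, bonded to two carbons.
The molecule carries 2 separate instances of an N-methylamino group (-NHCH3) meeting every constraint; each maps to a distinct set of atoms, giving 2 matches.

2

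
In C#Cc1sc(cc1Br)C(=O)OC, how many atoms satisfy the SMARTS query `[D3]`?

The query [D3] means: atom with exactly three heavy-atom neighbours.
Check the 12 heavy atoms by environment: 1× s (aromatic, D2) → no; 3× c (aromatic, D3) → match; 1× c (aromatic, D2) → no; 1× C (D2) → no; 2× C (D1) → no; 1× Br (D1) → no; 1× C (D3) → match; 1× O (D1) → no; 1× O (D2) → no.
Summing the matching environments: 3 + 1 = 4 matching atoms.

4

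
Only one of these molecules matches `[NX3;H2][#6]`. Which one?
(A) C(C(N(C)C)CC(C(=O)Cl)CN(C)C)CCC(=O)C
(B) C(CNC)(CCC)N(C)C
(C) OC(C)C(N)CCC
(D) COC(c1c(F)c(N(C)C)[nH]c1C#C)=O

C

[NX3;H2][#6] describes a trivalent nitrogen with two H attached to carbon (a primary amine).
(A) has a dimethylamino group (-N(CH3)2) but the nitrogen has H0, not H2.
(B) has a dimethylamino group (-N(CH3)2) but the nitrogen has H0, not H2.
(C) contains a primary amino group (-NH2), which satisfies every atom and bond constraint.
(D) has a dimethylamino group (-N(CH3)2) but the nitrogen has H0, not H2.
So the answer is (C).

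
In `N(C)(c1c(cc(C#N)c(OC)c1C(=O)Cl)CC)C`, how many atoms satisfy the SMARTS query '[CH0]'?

2

Check the 18 heavy atoms by environment: 5× c (aromatic, H0) → no; 1× c (aromatic, H1) → no; 2× O (H0) → no; 4× C (H3) → no; 1× C (H2) → no; 2× N (H0) → no; 2× C (H0) → match; 1× Cl (H0) → no.
That gives 2 matching atoms.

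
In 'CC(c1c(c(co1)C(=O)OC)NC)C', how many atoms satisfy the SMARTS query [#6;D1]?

The query [#6;D1] means: carbon bonded to exactly one heavy atom.
Check the 14 heavy atoms by environment: 1× o (aromatic, D2) → no; 1× c (aromatic, D2) → no; 3× c (aromatic, D3) → no; 1× N (D2) → no; 4× C (D1) → match; 2× C (D3) → no; 1× O (D1) → no; 1× O (D2) → no.
That gives 4 matching atoms.

4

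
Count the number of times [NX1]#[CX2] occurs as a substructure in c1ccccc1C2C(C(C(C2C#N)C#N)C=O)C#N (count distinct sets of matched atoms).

3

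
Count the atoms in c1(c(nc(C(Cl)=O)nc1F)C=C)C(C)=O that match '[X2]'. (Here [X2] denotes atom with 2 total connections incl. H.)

2

Check the 15 heavy atoms by environment: 2× n (aromatic, X2) → match; 4× c (aromatic, X3) → no; 4× C (X3) → no; 2× O (X1) → no; 1× Cl (X1) → no; 1× F (X1) → no; 1× C (X4) → no.
That gives 2 matching atoms.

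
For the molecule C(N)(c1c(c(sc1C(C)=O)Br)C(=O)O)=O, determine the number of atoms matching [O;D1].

Check the 15 heavy atoms by environment: 1× s (aromatic, D2) → no; 4× c (aromatic, D3) → no; 3× C (D3) → no; 4× O (D1) → match; 1× N (D1) → no; 1× C (D1) → no; 1× Br (D1) → no.
That gives 4 matching atoms.

4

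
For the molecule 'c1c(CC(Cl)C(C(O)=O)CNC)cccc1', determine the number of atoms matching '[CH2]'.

2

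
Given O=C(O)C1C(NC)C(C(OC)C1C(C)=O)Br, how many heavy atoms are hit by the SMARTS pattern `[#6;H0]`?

The query [#6;H0] means: any carbon with no attached hydrogen.
Check the 16 heavy atoms by environment: 5× C (H1) → no; 1× N (H1) → no; 3× C (H3) → no; 2× C (H0) → match; 3× O (H0) → no; 1× O (H1) → no; 1× Br (H0) → no.
That gives 2 matching atoms.

2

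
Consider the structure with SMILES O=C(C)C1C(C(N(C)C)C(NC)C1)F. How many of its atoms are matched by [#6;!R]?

5

The query [#6;!R] means: carbon not in any ring.
Check the 14 heavy atoms by environment: 5× C (in 5-ring) → no; 2× N (acyclic) → no; 5× C (acyclic) → match; 1× F (acyclic) → no; 1× O (acyclic) → no.
That gives 5 matching atoms.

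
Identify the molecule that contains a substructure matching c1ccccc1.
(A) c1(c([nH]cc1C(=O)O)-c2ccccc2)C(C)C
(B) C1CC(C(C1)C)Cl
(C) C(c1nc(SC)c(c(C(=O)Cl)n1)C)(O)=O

A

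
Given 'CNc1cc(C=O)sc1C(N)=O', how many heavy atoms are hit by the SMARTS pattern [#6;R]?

4

Check the 12 heavy atoms by environment: 1× s (aromatic, in 5-ring) → no; 4× c (aromatic, in 5-ring) → match; 2× N (acyclic) → no; 3× C (acyclic) → no; 2× O (acyclic) → no.
That gives 4 matching atoms.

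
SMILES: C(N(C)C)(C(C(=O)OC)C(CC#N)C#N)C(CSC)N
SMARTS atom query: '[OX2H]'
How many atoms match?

Check the 20 heavy atoms by environment: 2× C (H2, X4) → no; 4× C (H1, X4) → no; 1× N (H0, X3) → no; 4× C (H3, X4) → no; 2× C (H0, X2) → no; 2× N (H0, X1) → no; 1× C (H0, X3) → no; 1× O (H0, X1) → no; 1× O (H0, X2) → no; 1× S (H0, X2) → no; 1× N (H2, X3) → no.
No environment satisfies the query, so 0 matching atoms.

0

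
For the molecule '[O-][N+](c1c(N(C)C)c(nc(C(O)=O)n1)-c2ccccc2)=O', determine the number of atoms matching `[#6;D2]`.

5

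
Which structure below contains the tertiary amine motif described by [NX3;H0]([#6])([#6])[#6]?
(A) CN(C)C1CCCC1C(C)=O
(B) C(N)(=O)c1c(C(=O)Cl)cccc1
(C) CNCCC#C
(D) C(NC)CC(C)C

A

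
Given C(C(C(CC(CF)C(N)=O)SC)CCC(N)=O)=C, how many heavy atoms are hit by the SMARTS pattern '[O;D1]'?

2

Check the 18 heavy atoms by environment: 5× C (D2) → no; 5× C (D3) → no; 2× O (D1) → match; 2× N (D1) → no; 1× S (D2) → no; 2× C (D1) → no; 1× F (D1) → no.
That gives 2 matching atoms.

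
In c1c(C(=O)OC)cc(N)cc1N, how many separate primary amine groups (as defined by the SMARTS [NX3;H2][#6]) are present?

2

[NX3;H2][#6] is the SMARTS for a primary amine: a trivalent nitrogen with two H attached to carbon.
The molecule carries 2 separate instances of a primary amino group (-NH2) meeting every constraint; each maps to a distinct set of atoms, giving 2 matches.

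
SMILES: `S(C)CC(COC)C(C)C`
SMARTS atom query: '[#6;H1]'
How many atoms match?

2

The query [#6;H1] means: any carbon bearing exactly one hydrogen.
Check the 10 heavy atoms by environment: 2× C (H2) → no; 2× C (H1) → match; 1× S (H0) → no; 4× C (H3) → no; 1× O (H0) → no.
That gives 2 matching atoms.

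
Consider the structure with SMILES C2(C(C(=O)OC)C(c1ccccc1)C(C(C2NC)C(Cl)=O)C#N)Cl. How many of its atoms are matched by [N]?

The query [N] means: uppercase N matches aliphatic (non-aromatic) nitrogen only.
Check the 24 heavy atoms by environment: 11× C → no; 2× N → match; 3× O → no; 2× Cl → no; 6× c (aromatic) → no.
That gives 2 matching atoms.

2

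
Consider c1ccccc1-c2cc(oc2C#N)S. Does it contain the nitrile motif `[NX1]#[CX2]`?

Yes

The pattern [NX1]#[CX2] describes a nitrogen triple-bonded to a two-connected carbon — a nitrile.
The molecule carries a nitrile (-C#N), whose atoms satisfy every constraint of the query, so the pattern matches.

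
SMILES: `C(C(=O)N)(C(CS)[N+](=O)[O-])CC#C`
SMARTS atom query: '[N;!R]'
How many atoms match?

2

Check the 13 heavy atoms by environment: 7× C (acyclic) → no; 1× N (charge +1, acyclic) → match; 1× O (charge -1, acyclic) → no; 2× O (acyclic) → no; 1× N (acyclic) → match; 1× S (acyclic) → no.
Summing the matching environments: 1 + 1 = 2 matching atoms.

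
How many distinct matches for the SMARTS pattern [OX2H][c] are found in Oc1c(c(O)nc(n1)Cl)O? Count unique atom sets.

[OX2H][c] is the SMARTS for a phenol: a hydroxyl oxygen attached to an aromatic carbon.
The molecule carries 3 separate instances of a hydroxyl group (-OH) meeting every constraint; each maps to a distinct set of atoms, giving 3 matches.

3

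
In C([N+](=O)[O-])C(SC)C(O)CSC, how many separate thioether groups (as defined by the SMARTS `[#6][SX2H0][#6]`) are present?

2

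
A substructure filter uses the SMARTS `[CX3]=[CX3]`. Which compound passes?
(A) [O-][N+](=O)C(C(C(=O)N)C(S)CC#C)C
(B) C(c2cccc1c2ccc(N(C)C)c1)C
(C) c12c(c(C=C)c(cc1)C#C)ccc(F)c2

C

[CX3]=[CX3] describes a non-aromatic C=C double bond between two sp2 carbons (an alkene).
(A) has an ethynyl group (-C#CH) but the C-C bond is a triple bond, not a double bond.
(B) has an ethyl group (-CH2CH3) but its C-C bond is a single bond between CX4 carbons, not CX3=CX3.
(C) contains a vinyl group (-CH=CH2), which satisfies every atom and bond constraint.
So the answer is (C).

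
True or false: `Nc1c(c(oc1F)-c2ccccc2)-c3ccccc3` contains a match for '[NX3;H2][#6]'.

The pattern [NX3;H2][#6] describes a trivalent nitrogen with two H attached to carbon — a primary amine.
The molecule carries a primary amino group (-NH2), whose atoms satisfy every constraint of the query, so the pattern matches.

True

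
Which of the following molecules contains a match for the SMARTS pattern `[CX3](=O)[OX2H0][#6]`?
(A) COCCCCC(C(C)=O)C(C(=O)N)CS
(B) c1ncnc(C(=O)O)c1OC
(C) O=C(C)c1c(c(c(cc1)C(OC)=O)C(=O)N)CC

C

[CX3](=O)[OX2H0][#6] describes a carbonyl carbon bonded to an oxygen that is itself bonded to carbon (no H on that O) (an ester).
(A) has a primary amide (-C(=O)NH2) but the carbonyl is bonded to N, not to an O-C linkage.
(B) has a carboxylic acid group (-C(=O)OH) but the singly-bonded O carries H (OX2H1, not H0).
(C) contains a methyl-ester group (-C(=O)OCH3), which satisfies every atom and bond constraint.
So the answer is (C).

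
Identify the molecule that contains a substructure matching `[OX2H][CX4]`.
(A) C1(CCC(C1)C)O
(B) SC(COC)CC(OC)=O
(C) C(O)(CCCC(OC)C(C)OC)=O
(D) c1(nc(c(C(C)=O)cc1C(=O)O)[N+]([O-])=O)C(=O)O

A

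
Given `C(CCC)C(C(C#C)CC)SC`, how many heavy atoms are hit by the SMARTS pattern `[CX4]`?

Check the 12 heavy atoms by environment: 9× C (X4) → match; 2× C (X2) → no; 1× S (X2) → no.
That gives 9 matching atoms.

9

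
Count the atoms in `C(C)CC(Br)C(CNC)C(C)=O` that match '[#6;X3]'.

1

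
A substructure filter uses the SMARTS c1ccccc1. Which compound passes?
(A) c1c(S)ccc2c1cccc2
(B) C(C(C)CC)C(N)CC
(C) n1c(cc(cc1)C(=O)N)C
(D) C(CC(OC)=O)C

A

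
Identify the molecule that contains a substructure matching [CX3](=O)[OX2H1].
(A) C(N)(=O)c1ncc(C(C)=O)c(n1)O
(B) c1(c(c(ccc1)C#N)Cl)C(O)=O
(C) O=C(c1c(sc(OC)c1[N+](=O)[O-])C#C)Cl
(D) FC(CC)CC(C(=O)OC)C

B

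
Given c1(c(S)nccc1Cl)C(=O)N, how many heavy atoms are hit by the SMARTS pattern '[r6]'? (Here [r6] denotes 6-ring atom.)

6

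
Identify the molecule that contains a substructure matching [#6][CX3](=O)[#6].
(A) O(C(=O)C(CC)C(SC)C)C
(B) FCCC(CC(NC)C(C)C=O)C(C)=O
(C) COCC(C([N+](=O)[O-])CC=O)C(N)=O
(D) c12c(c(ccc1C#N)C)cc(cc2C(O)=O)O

B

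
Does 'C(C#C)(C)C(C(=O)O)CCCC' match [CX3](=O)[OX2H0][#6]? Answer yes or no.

No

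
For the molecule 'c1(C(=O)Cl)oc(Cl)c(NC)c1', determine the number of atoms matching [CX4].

Check the 11 heavy atoms by environment: 1× o (aromatic, X2) → no; 4× c (aromatic, X3) → no; 1× N (X3) → no; 1× C (X4) → match; 2× Cl (X1) → no; 1× C (X3) → no; 1× O (X1) → no.
That gives 1 matching atom.

1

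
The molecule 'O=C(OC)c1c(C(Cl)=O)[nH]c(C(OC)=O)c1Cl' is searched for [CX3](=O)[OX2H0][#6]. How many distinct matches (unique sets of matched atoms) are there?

2

[CX3](=O)[OX2H0][#6] is the SMARTS for an ester: a carbonyl carbon bonded to an oxygen that is itself bonded to carbon (no H on that O).
The molecule carries 2 separate instances of a methyl-ester group (-C(=O)OCH3) meeting every constraint; each maps to a distinct set of atoms, giving 2 matches.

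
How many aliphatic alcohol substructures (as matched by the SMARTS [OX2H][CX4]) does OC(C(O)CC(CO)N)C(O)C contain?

4

[OX2H][CX4] is the SMARTS for an aliphatic alcohol: a hydroxyl oxygen bound to an sp3 (X4) carbon.
The molecule carries 4 separate instances of a hydroxyl group (-OH) meeting every constraint; each maps to a distinct set of atoms, giving 4 matches.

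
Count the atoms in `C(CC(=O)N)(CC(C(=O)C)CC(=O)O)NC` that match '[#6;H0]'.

The query [#6;H0] means: any carbon with no attached hydrogen.
Check the 16 heavy atoms by environment: 3× C (H2) → no; 2× C (H1) → no; 3× C (H0) → match; 3× O (H0) → no; 1× O (H1) → no; 1× N (H1) → no; 2× C (H3) → no; 1× N (H2) → no.
That gives 3 matching atoms.

3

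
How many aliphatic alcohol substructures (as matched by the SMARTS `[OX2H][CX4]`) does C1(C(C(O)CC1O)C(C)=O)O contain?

3

[OX2H][CX4] is the SMARTS for an aliphatic alcohol: a hydroxyl oxygen bound to an sp3 (X4) carbon.
The molecule carries 3 separate instances of a hydroxyl group (-OH) meeting every constraint; each maps to a distinct set of atoms, giving 3 matches.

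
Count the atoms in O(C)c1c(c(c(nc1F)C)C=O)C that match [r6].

The query [r6] means: r6 matches atoms in a six-membered ring.
Check the 13 heavy atoms by environment: 1× n (aromatic, in 6-ring) → match; 5× c (aromatic, in 6-ring) → match; 2× O (acyclic) → no; 4× C (acyclic) → no; 1× F (acyclic) → no.
Summing the matching environments: 1 + 5 = 6 matching atoms.

6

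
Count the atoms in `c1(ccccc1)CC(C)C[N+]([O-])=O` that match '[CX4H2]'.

Check the 13 heavy atoms by environment: 2× C (H2, X4) → match; 1× C (H1, X4) → no; 1× c (aromatic, H0, X3) → no; 5× c (aromatic, H1, X3) → no; 1× N (charge +1, H0, X3) → no; 1× O (charge -1, H0, X1) → no; 1× O (H0, X1) → no; 1× C (H3, X4) → no.
That gives 2 matching atoms.

2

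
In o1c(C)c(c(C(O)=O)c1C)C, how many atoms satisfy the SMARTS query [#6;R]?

The query [#6;R] means: carbon that is part of a ring.
Check the 11 heavy atoms by environment: 1× o (aromatic, in 5-ring) → no; 4× c (aromatic, in 5-ring) → match; 4× C (acyclic) → no; 2× O (acyclic) → no.
That gives 4 matching atoms.

4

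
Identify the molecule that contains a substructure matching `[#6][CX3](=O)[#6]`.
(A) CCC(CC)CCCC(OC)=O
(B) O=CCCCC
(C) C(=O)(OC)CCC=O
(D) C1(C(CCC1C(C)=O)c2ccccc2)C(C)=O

[#6][CX3](=O)[#6] describes a carbonyl carbon (no H) flanked by two carbons (a ketone).
(A) has a methyl-ester group (-C(=O)OCH3) but one neighbour of the carbonyl carbon is O, not C.
(B) has an aldehyde (-CHO) but the carbonyl carbon has H1, so it is not flanked by two carbons.
(C) has a methyl-ester group (-C(=O)OCH3) but one neighbour of the carbonyl carbon is O, not C.
(D) contains an acetyl/ketone group (-C(=O)CH3), which satisfies every atom and bond constraint.
So the answer is (D).

D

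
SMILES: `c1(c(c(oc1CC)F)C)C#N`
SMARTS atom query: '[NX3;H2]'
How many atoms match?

0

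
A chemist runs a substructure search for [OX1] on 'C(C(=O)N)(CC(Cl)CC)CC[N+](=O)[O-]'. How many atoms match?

3

The query [OX1] means: aliphatic oxygen with one total connection — typically a carbonyl =O or an oxide.
Check the 14 heavy atoms by environment: 7× C (X4) → no; 1× N (charge +1, X3) → no; 1× O (charge -1, X1) → match; 2× O (X1) → match; 1× C (X3) → no; 1× N (X3) → no; 1× Cl (X1) → no.
Summing the matching environments: 1 + 2 = 3 matching atoms.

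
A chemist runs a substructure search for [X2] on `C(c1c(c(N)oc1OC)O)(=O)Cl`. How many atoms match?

3

The query [X2] means: any atom with exactly two total connections (bonds + H).
Check the 12 heavy atoms by environment: 1× o (aromatic, X2) → match; 4× c (aromatic, X3) → no; 1× N (X3) → no; 1× C (X3) → no; 1× O (X1) → no; 1× Cl (X1) → no; 2× O (X2) → match; 1× C (X4) → no.
Summing the matching environments: 1 + 2 = 3 matching atoms.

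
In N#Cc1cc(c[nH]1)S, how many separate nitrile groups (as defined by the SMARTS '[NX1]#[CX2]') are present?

1

[NX1]#[CX2] is the SMARTS for a nitrile: a nitrogen triple-bonded to a two-connected carbon.
Exactly one fragment in the molecule meets all constraints, giving 1 match.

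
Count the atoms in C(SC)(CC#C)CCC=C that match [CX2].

The query [CX2] means: C with X2: aliphatic carbon with exactly 2 total connections.
Check the 10 heavy atoms by environment: 5× C (X4) → no; 1× S (X2) → no; 2× C (X3) → no; 2× C (X2) → match.
That gives 2 matching atoms.

2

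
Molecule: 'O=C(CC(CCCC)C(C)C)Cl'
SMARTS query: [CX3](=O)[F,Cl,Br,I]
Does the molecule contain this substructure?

The pattern [CX3](=O)[F,Cl,Br,I] describes a carbonyl carbon bonded to a halogen — an acyl halide.
The molecule carries an acyl chloride (-C(=O)Cl), whose atoms satisfy every constraint of the query, so the pattern matches.

Yes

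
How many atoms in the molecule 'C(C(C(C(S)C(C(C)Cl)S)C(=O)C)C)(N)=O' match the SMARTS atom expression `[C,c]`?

10

Check the 16 heavy atoms by environment: 10× C → match; 2× S → no; 2× O → no; 1× N → no; 1× Cl → no.
That gives 10 matching atoms.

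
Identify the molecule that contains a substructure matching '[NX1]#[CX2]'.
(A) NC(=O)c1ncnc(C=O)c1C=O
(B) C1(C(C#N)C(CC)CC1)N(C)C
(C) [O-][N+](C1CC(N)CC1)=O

[NX1]#[CX2] describes a nitrogen triple-bonded to a two-connected carbon (a nitrile).
(A) has a primary amide (-C(=O)NH2) but the nitrogen is NX3, not NX1.
(B) contains a nitrile (-C#N), which satisfies every atom and bond constraint.
(C) has a primary amino group (-NH2) but the nitrogen is NX3 (three connections), not NX1 triple-bonded.
So the answer is (B).

B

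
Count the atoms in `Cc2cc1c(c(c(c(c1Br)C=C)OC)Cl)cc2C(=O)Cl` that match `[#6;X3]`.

The query [#6;X3] means: any carbon (aromatic or not) with three total connections.
Check the 20 heavy atoms by environment: 10× c (aromatic, X3) → match; 3× C (X3) → match; 1× O (X1) → no; 2× Cl (X1) → no; 1× Br (X1) → no; 2× C (X4) → no; 1× O (X2) → no.
Summing the matching environments: 10 + 3 = 13 matching atoms.

13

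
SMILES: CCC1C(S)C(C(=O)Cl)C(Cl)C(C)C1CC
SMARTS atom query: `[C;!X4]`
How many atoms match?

1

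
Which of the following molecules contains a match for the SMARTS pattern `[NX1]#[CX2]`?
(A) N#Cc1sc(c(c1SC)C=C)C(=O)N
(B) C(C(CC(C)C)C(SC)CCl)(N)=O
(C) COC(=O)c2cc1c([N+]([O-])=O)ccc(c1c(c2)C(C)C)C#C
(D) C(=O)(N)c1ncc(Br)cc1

A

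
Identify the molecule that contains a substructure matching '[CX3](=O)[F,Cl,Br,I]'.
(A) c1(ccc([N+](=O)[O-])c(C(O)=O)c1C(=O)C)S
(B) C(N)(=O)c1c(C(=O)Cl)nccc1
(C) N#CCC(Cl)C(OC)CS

B

[CX3](=O)[F,Cl,Br,I] describes a carbonyl carbon bonded to a halogen (an acyl halide).
(A) has a carboxylic acid group (-C(=O)OH) but the carbonyl is bonded to -OH, not to a halogen.
(B) contains an acyl chloride (-C(=O)Cl), which satisfies every atom and bond constraint.
(C) has a chloro substituent but the Cl is not on a carbonyl carbon.
So the answer is (B).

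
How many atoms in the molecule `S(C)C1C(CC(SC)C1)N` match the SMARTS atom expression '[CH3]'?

2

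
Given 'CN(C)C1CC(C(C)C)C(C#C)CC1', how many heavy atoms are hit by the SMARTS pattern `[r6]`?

6

Check the 14 heavy atoms by environment: 6× C (in 6-ring) → match; 1× N (acyclic) → no; 7× C (acyclic) → no.
That gives 6 matching atoms.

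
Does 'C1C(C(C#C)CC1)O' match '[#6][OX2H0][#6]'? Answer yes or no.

No

The pattern [#6][OX2H0][#6] describes an aliphatic oxygen bridging two carbons with no H on the oxygen — an ether.
The closest candidate here is a hydroxyl group (-OH), but the oxygen has H1, not H0 bridging two carbons. No other fragment satisfies the full query, so there is no match.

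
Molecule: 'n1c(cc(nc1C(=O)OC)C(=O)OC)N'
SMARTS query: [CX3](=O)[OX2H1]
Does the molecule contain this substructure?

No

The pattern [CX3](=O)[OX2H1] describes an sp2 carbon double-bonded to O and single-bonded to an -OH oxygen — a carboxylic acid.
The closest candidate here is a methyl-ester group (-C(=O)OCH3), but the singly-bonded O has no H (OX2H0, not OX2H1). No other fragment satisfies the full query, so there is no match.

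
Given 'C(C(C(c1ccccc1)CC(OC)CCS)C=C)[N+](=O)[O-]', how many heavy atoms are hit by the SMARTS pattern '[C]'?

10

The query [C] means: uppercase C matches aliphatic (non-aromatic) carbon only.
Check the 21 heavy atoms by environment: 10× C → match; 1× N (charge +1) → no; 1× O (charge -1) → no; 2× O → no; 1× S → no; 6× c (aromatic) → no.
That gives 10 matching atoms.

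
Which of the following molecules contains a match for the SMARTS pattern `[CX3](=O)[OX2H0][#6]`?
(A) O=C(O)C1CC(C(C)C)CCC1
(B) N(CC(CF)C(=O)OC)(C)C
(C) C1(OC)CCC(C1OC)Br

[CX3](=O)[OX2H0][#6] describes a carbonyl carbon bonded to an oxygen that is itself bonded to carbon (no H on that O) (an ester).
(A) has a carboxylic acid group (-C(=O)OH) but the singly-bonded O carries H (OX2H1, not H0).
(B) contains a methyl-ester group (-C(=O)OCH3), which satisfies every atom and bond constraint.
(C) has a methoxy ether (-OCH3) but the ether oxygen is not adjacent to a C=O carbon.
So the answer is (B).

B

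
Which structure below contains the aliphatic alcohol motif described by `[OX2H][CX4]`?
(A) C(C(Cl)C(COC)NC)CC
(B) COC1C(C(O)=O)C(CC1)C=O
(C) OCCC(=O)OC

[OX2H][CX4] describes a hydroxyl oxygen bound to an sp3 (X4) carbon (an aliphatic alcohol).
(A) has a methoxy ether (-OCH3) but the oxygen has H0 (ether), not H1.
(B) has a methoxy ether (-OCH3) but the oxygen has H0 (ether), not H1.
(C) contains a hydroxyl group (-OH), which satisfies every atom and bond constraint.
So the answer is (C).

C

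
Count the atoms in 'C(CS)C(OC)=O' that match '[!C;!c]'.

Check the 7 heavy atoms by environment: 4× C → no; 2× O → match; 1× S → match.
Summing the matching environments: 2 + 1 = 3 matching atoms.

3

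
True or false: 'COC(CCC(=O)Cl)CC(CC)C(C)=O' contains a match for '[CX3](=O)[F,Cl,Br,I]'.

True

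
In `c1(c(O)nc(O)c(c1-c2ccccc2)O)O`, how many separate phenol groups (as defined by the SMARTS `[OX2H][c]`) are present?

4

[OX2H][c] is the SMARTS for a phenol: a hydroxyl oxygen attached to an aromatic carbon.
The molecule carries 4 separate instances of a hydroxyl group (-OH) meeting every constraint; each maps to a distinct set of atoms, giving 4 matches.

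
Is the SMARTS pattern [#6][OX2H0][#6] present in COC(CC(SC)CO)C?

The pattern [#6][OX2H0][#6] describes an aliphatic oxygen bridging two carbons with no H on the oxygen — an ether.
The molecule carries a methoxy ether (-OCH3), whose atoms satisfy every constraint of the query, so the pattern matches.

Yes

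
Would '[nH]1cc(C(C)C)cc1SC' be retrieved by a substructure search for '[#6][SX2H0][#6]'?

The pattern [#6][SX2H0][#6] describes an aliphatic sulfur bridging two carbons with no H on the sulfur — a thioether.
The molecule carries a methylthio ether (-SCH3), whose atoms satisfy every constraint of the query, so the pattern matches.

Yes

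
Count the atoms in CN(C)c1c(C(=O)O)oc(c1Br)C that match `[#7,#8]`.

4

The query [#7,#8] means: nitrogen or oxygen (comma = OR).
Check the 13 heavy atoms by environment: 1× o (aromatic) → match; 4× c (aromatic) → no; 1× N → match; 4× C → no; 2× O → match; 1× Br → no.
Summing the matching environments: 1 + 1 + 2 = 4 matching atoms.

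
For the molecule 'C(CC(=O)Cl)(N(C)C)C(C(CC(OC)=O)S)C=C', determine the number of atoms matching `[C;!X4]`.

4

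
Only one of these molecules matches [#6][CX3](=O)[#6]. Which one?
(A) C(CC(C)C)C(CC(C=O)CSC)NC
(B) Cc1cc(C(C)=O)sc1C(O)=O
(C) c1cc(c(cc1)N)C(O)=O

[#6][CX3](=O)[#6] describes a carbonyl carbon (no H) flanked by two carbons (a ketone).
(A) has an aldehyde (-CHO) but the carbonyl carbon has H1, so it is not flanked by two carbons.
(B) contains an acetyl/ketone group (-C(=O)CH3), which satisfies every atom and bond constraint.
(C) has a carboxylic acid group (-C(=O)OH) but one neighbour of the carbonyl carbon is O, not C.
So the answer is (B).

B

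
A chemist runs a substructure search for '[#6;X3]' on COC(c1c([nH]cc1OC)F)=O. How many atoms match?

5

Check the 12 heavy atoms by environment: 1× n (aromatic, X3) → no; 4× c (aromatic, X3) → match; 1× F (X1) → no; 2× O (X2) → no; 2× C (X4) → no; 1× C (X3) → match; 1× O (X1) → no.
Summing the matching environments: 4 + 1 = 5 matching atoms.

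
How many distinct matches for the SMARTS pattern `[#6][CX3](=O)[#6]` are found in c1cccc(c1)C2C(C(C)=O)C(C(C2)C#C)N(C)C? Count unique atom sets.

1

[#6][CX3](=O)[#6] is the SMARTS for a ketone: a carbonyl carbon (no H) flanked by two carbons.
Exactly one fragment in the molecule meets all constraints, giving 1 match.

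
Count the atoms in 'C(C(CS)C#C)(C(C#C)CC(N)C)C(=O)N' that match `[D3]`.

5

Check the 16 heavy atoms by environment: 3× C (D1) → no; 5× C (D3) → match; 4× C (D2) → no; 2× N (D1) → no; 1× O (D1) → no; 1× S (D1) → no.
That gives 5 matching atoms.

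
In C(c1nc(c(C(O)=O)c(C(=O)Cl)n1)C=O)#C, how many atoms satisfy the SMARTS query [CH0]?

Check the 16 heavy atoms by environment: 2× n (aromatic, H0) → no; 4× c (aromatic, H0) → no; 3× C (H0) → match; 3× O (H0) → no; 1× Cl (H0) → no; 1× O (H1) → no; 2× C (H1) → no.
That gives 3 matching atoms.

3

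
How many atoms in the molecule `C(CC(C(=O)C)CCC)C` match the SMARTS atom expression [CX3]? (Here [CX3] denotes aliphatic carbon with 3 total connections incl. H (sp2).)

Check the 10 heavy atoms by environment: 8× C (X4) → no; 1× C (X3) → match; 1× O (X1) → no.
That gives 1 matching atom.

1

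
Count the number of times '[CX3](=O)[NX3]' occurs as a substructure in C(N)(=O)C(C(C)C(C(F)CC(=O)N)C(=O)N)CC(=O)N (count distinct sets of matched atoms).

[CX3](=O)[NX3] is the SMARTS for an amide: a carbonyl carbon bonded to a trivalent nitrogen.
The molecule carries 4 separate instances of a primary amide (-C(=O)NH2) meeting every constraint; each maps to a distinct set of atoms, giving 4 matches.

4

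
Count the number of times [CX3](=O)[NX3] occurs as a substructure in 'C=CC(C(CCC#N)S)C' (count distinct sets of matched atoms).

[CX3](=O)[NX3] is the SMARTS for an amide: a carbonyl carbon bonded to a trivalent nitrogen.
The molecule has a nitrile (-C#N), but the nitrile N is NX1 (triple-bonded), not NX3; nothing else fits, so there are 0 matches.

0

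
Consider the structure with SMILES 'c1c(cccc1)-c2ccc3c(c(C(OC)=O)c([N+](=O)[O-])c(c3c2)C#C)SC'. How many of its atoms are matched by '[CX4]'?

The query [CX4] means: C with X4: aliphatic carbon with exactly 4 total connections (bonds + H).
Check the 27 heavy atoms by environment: 16× c (aromatic, X3) → no; 2× C (X2) → no; 1× S (X2) → no; 2× C (X4) → match; 1× C (X3) → no; 2× O (X1) → no; 1× O (X2) → no; 1× N (charge +1, X3) → no; 1× O (charge -1, X1) → no.
That gives 2 matching atoms.

2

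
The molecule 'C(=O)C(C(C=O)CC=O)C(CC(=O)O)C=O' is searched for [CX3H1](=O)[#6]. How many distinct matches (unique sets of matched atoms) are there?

4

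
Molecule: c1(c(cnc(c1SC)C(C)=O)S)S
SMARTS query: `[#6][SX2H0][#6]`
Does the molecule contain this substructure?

Yes

The pattern [#6][SX2H0][#6] describes an aliphatic sulfur bridging two carbons with no H on the sulfur — a thioether.
The molecule carries a methylthio ether (-SCH3), whose atoms satisfy every constraint of the query, so the pattern matches.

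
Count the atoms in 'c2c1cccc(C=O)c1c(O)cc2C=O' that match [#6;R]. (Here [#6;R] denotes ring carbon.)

The query [#6;R] means: carbon that is part of a ring.
Check the 15 heavy atoms by environment: 10× c (aromatic, in 6-ring) → match; 3× O (acyclic) → no; 2× C (acyclic) → no.
That gives 10 matching atoms.

10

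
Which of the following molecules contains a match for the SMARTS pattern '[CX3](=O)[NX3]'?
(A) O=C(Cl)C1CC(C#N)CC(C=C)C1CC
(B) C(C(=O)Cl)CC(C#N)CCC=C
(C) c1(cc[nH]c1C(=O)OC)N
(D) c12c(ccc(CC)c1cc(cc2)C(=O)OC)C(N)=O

[CX3](=O)[NX3] describes a carbonyl carbon bonded to a trivalent nitrogen (an amide).
(A) has a nitrile (-C#N) but the nitrile N is NX1 (triple-bonded), not NX3.
(B) has a nitrile (-C#N) but the nitrile N is NX1 (triple-bonded), not NX3.
(C) has a methyl-ester group (-C(=O)OCH3) but the carbonyl is bonded to O, not to an NX3 nitrogen.
(D) contains a primary amide (-C(=O)NH2), which satisfies every atom and bond constraint.
So the answer is (D).

D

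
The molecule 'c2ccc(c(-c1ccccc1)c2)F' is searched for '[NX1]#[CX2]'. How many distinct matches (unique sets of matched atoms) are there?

0

[NX1]#[CX2] is the SMARTS for a nitrile: a nitrogen triple-bonded to a two-connected carbon.
No fragment in the molecule satisfies every constraint, giving 0 matches.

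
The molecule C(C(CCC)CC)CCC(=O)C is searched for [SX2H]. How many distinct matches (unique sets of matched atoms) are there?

[SX2H] is the SMARTS for a thiol: an aliphatic sulfur with two connections, one being H.
No fragment in the molecule satisfies every constraint, giving 0 matches.

0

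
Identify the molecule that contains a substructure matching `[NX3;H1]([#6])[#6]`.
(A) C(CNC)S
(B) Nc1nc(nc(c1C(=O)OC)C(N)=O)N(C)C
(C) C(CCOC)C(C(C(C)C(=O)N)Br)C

[NX3;H1]([#6])[#6] describes a trivalent nitrogen with one H, bonded to two carbons (a secondary amine).
(A) contains an N-methylamino group (-NHCH3), which satisfies every atom and bond constraint.
(B) has a primary amide (-C(=O)NH2) but the -C(=O)NH2 nitrogen has H2, not H1.
(C) has a primary amide (-C(=O)NH2) but the -C(=O)NH2 nitrogen has H2, not H1.
So the answer is (A).

A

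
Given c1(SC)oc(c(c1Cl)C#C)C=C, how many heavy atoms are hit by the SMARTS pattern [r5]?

5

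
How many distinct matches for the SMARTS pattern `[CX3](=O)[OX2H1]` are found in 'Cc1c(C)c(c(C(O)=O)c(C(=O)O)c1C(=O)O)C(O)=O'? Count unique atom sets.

[CX3](=O)[OX2H1] is the SMARTS for a carboxylic acid: an sp2 carbon double-bonded to O and single-bonded to an -OH oxygen.
The molecule carries 4 separate instances of a carboxylic acid group (-C(=O)OH) meeting every constraint; each maps to a distinct set of atoms, giving 4 matches.

4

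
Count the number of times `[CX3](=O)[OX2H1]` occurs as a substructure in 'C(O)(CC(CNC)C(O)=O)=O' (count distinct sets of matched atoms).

[CX3](=O)[OX2H1] is the SMARTS for a carboxylic acid: an sp2 carbon double-bonded to O and single-bonded to an -OH oxygen.
The molecule carries 2 separate instances of a carboxylic acid group (-C(=O)OH) meeting every constraint; each maps to a distinct set of atoms, giving 2 matches.

2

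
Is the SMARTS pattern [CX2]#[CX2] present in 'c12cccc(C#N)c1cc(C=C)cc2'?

No

The pattern [CX2]#[CX2] describes a carbon-carbon triple bond — an alkyne.
The closest candidate here is a vinyl group (-CH=CH2), but the C=C is a double bond; both carbons are CX3, not CX2. No other fragment satisfies the full query, so there is no match.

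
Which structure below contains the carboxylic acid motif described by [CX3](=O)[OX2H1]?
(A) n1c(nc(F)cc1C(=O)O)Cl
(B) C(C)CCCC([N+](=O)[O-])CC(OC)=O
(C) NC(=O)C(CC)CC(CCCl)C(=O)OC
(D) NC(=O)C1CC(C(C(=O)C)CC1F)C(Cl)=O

A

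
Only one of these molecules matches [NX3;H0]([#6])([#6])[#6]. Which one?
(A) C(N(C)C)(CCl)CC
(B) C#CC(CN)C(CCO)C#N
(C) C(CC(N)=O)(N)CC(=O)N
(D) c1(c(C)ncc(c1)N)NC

[NX3;H0]([#6])([#6])[#6] describes a trivalent nitrogen with no H, bonded to three carbons (a tertiary amine).
(A) contains a dimethylamino group (-N(CH3)2), which satisfies every atom and bond constraint.
(B) has a primary amino group (-NH2) but the nitrogen has H2, not H0 with three carbons.
(C) has a primary amide (-C(=O)NH2) but the amide nitrogen has H2 and only one carbon neighbour.
(D) has a primary amino group (-NH2) but the nitrogen has H2, not H0 with three carbons.
So the answer is (A).

A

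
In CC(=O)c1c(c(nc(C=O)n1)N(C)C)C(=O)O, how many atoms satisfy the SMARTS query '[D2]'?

3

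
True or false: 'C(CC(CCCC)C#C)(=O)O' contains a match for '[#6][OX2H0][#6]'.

False

The pattern [#6][OX2H0][#6] describes an aliphatic oxygen bridging two carbons with no H on the oxygen — an ether.
The closest candidate here is a carboxylic acid group (-C(=O)OH), but the -OH oxygen has H1; the =O is OX1, not OX2. No other fragment satisfies the full query, so there is no match.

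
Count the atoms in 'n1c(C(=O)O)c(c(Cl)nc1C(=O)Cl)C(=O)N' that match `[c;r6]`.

Check the 16 heavy atoms by environment: 2× n (aromatic, in 6-ring) → no; 4× c (aromatic, in 6-ring) → match; 3× C (acyclic) → no; 4× O (acyclic) → no; 1× N (acyclic) → no; 2× Cl (acyclic) → no.
That gives 4 matching atoms.

4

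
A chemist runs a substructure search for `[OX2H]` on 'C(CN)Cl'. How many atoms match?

0

The query [OX2H] means: aliphatic oxygen with two connections, one of which is H — an -OH oxygen.
Check the 4 heavy atoms by environment: 2× C (H2, X4) → no; 1× Cl (H0, X1) → no; 1× N (H2, X3) → no.
No environment satisfies the query, so 0 matching atoms.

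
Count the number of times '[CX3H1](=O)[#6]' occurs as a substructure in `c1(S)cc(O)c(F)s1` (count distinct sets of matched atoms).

0

[CX3H1](=O)[#6] is the SMARTS for an aldehyde: an sp2 carbon with one H, double-bonded to O and single-bonded to carbon.
No fragment in the molecule satisfies every constraint, giving 0 matches.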